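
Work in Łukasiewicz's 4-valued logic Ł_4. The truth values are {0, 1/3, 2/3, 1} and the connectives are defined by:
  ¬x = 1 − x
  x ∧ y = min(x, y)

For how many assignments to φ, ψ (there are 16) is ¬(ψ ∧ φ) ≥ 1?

7

φ = 0, ψ = 0 ↦ 1  ≥
φ = 0, ψ = 1/3 ↦ 1  ≥
φ = 0, ψ = 2/3 ↦ 1  ≥
φ = 0, ψ = 1 ↦ 1  ≥
φ = 1/3, ψ = 0 ↦ 1  ≥
φ = 1/3, ψ = 1/3 ↦ 2/3  <
φ = 1/3, ψ = 2/3 ↦ 2/3  <
φ = 1/3, ψ = 1 ↦ 2/3  <
φ = 2/3, ψ = 0 ↦ 1  ≥
φ = 2/3, ψ = 1/3 ↦ 2/3  <
φ = 2/3, ψ = 2/3 ↦ 1/3  <
φ = 2/3, ψ = 1 ↦ 1/3  <
φ = 1, ψ = 0 ↦ 1  ≥
φ = 1, ψ = 1/3 ↦ 2/3  <
φ = 1, ψ = 2/3 ↦ 1/3  <
φ = 1, ψ = 1 ↦ 0  <
So 7 of the 16 assignments meet the threshold.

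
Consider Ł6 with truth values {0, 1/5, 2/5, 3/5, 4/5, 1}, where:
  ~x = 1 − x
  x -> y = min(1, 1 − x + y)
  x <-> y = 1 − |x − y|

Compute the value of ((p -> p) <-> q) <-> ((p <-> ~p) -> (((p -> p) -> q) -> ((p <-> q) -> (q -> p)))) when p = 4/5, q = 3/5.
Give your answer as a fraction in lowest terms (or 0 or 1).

p -> p = 4/5 -> 4/5 = 1
(p -> p) <-> q = 1 <-> 3/5 = 3/5
~p = ~4/5 = 1/5
p <-> ~p = 4/5 <-> 1/5 = 2/5
p -> p = 4/5 -> 4/5 = 1
(p -> p) -> q = 1 -> 3/5 = 3/5
p <-> q = 4/5 <-> 3/5 = 4/5
q -> p = 3/5 -> 4/5 = 1
(p <-> q) -> (q -> p) = 4/5 -> 1 = 1
((p -> p) -> q) -> ((p <-> q) -> (q -> p)) = 3/5 -> 1 = 1
(p <-> ~p) -> (((p -> p) -> q) -> ((p <-> q) -> (q -> p))) = 2/5 -> 1 = 1
((p -> p) <-> q) <-> ((p <-> ~p) -> (((p -> p) -> q) -> ((p <-> q) -> (q -> p)))) = 3/5 <-> 1 = 3/5

3/5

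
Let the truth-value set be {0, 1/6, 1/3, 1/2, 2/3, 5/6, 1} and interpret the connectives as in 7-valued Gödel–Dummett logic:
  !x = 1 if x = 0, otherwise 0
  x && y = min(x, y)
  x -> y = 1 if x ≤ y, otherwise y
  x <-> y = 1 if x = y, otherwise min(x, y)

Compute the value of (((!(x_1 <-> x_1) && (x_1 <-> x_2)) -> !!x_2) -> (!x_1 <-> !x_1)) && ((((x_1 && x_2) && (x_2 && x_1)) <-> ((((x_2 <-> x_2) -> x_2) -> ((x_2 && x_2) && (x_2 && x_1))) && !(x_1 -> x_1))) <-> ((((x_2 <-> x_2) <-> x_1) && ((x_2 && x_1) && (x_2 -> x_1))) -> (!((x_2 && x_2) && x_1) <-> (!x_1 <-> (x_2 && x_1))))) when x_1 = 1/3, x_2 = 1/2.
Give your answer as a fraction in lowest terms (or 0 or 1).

0

x_1 <-> x_1 = 1/3 <-> 1/3 = 1
!(x_1 <-> x_1) = !1 = 0
x_1 <-> x_2 = 1/3 <-> 1/2 = 1/3
!(x_1 <-> x_1) && (x_1 <-> x_2) = 0 && 1/3 = 0
!x_2 = !1/2 = 0
!!x_2 = !0 = 1
(!(x_1 <-> x_1) && (x_1 <-> x_2)) -> !!x_2 = 0 -> 1 = 1
!x_1 = !1/3 = 0
!x_1 = !1/3 = 0
!x_1 <-> !x_1 = 0 <-> 0 = 1
((!(x_1 <-> x_1) && (x_1 <-> x_2)) -> !!x_2) -> (!x_1 <-> !x_1) = 1 -> 1 = 1
x_1 && x_2 = 1/3 && 1/2 = 1/3
x_2 && x_1 = 1/2 && 1/3 = 1/3
(x_1 && x_2) && (x_2 && x_1) = 1/3 && 1/3 = 1/3
x_2 <-> x_2 = 1/2 <-> 1/2 = 1
(x_2 <-> x_2) -> x_2 = 1 -> 1/2 = 1/2
x_2 && x_2 = 1/2 && 1/2 = 1/2
x_2 && x_1 = 1/2 && 1/3 = 1/3
(x_2 && x_2) && (x_2 && x_1) = 1/2 && 1/3 = 1/3
((x_2 <-> x_2) -> x_2) -> ((x_2 && x_2) && (x_2 && x_1)) = 1/2 -> 1/3 = 1/3
x_1 -> x_1 = 1/3 -> 1/3 = 1
!(x_1 -> x_1) = !1 = 0
(((x_2 <-> x_2) -> x_2) -> ((x_2 && x_2) && (x_2 && x_1))) && !(x_1 -> x_1) = 1/3 && 0 = 0
((x_1 && x_2) && (x_2 && x_1)) <-> ((((x_2 <-> x_2) -> x_2) -> ((x_2 && x_2) && (x_2 && x_1))) && !(x_1 -> x_1)) = 1/3 <-> 0 = 0
x_2 <-> x_2 = 1/2 <-> 1/2 = 1
(x_2 <-> x_2) <-> x_1 = 1 <-> 1/3 = 1/3
x_2 && x_1 = 1/2 && 1/3 = 1/3
x_2 -> x_1 = 1/2 -> 1/3 = 1/3
(x_2 && x_1) && (x_2 -> x_1) = 1/3 && 1/3 = 1/3
((x_2 <-> x_2) <-> x_1) && ((x_2 && x_1) && (x_2 -> x_1)) = 1/3 && 1/3 = 1/3
x_2 && x_2 = 1/2 && 1/2 = 1/2
(x_2 && x_2) && x_1 = 1/2 && 1/3 = 1/3
!((x_2 && x_2) && x_1) = !1/3 = 0
!x_1 = !1/3 = 0
x_2 && x_1 = 1/2 && 1/3 = 1/3
!x_1 <-> (x_2 && x_1) = 0 <-> 1/3 = 0
!((x_2 && x_2) && x_1) <-> (!x_1 <-> (x_2 && x_1)) = 0 <-> 0 = 1
(((x_2 <-> x_2) <-> x_1) && ((x_2 && x_1) && (x_2 -> x_1))) -> (!((x_2 && x_2) && x_1) <-> (!x_1 <-> (x_2 && x_1))) = 1/3 -> 1 = 1
(((x_1 && x_2) && (x_2 && x_1)) <-> ((((x_2 <-> x_2) -> x_2) -> ((x_2 && x_2) && (x_2 && x_1))) && !(x_1 -> x_1))) <-> ((((x_2 <-> x_2) <-> x_1) && ((x_2 && x_1) && (x_2 -> x_1))) -> (!((x_2 && x_2) && x_1) <-> (!x_1 <-> (x_2 && x_1)))) = 0 <-> 1 = 0
(((!(x_1 <-> x_1) && (x_1 <-> x_2)) -> !!x_2) -> (!x_1 <-> !x_1)) && ((((x_1 && x_2) && (x_2 && x_1)) <-> ((((x_2 <-> x_2) -> x_2) -> ((x_2 && x_2) && (x_2 && x_1))) && !(x_1 -> x_1))) <-> ((((x_2 <-> x_2) <-> x_1) && ((x_2 && x_1) && (x_2 -> x_1))) -> (!((x_2 && x_2) && x_1) <-> (!x_1 <-> (x_2 && x_1))))) = 1 && 0 = 0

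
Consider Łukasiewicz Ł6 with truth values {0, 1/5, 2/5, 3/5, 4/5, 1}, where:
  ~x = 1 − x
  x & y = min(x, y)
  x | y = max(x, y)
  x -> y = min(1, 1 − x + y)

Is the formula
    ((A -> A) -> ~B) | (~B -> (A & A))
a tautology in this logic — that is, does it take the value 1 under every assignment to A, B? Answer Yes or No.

No

Counterexample: take A = 0, B = 1/5.
A -> A = 0 -> 0 = 1
~B = ~1/5 = 4/5
(A -> A) -> ~B = 1 -> 4/5 = 4/5
~B = ~1/5 = 4/5
A & A = 0 & 0 = 0
~B -> (A & A) = 4/5 -> 0 = 1/5
((A -> A) -> ~B) | (~B -> (A & A)) = 4/5 | 1/5 = 4/5
This gives 4/5 ≠ 1.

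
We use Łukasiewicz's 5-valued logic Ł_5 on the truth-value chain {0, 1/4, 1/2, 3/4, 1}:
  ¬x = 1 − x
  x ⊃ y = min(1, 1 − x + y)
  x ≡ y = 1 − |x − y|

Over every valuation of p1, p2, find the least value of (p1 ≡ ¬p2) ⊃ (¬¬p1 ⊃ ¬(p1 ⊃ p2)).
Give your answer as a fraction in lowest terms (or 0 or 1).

1/2

Take p1 = 1/2, p2 = 1/2:
¬p2 = ¬1/2 = 1/2
p1 ≡ ¬p2 = 1/2 ≡ 1/2 = 1
¬p1 = ¬1/2 = 1/2
¬¬p1 = ¬1/2 = 1/2
p1 ⊃ p2 = 1/2 ⊃ 1/2 = 1
¬(p1 ⊃ p2) = ¬1 = 0
¬¬p1 ⊃ ¬(p1 ⊃ p2) = 1/2 ⊃ 0 = 1/2
(p1 ≡ ¬p2) ⊃ (¬¬p1 ⊃ ¬(p1 ⊃ p2)) = 1 ⊃ 1/2 = 1/2
No assignment yields a value below 1/2, so this is the minimum.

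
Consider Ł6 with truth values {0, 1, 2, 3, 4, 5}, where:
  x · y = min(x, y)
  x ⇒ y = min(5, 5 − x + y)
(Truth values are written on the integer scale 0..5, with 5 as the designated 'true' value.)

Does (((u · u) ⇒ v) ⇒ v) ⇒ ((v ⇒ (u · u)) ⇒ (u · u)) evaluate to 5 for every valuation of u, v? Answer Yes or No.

Yes

At u = 3, v = 3, for instance:
u · u = 3 · 3 = 3
(u · u) ⇒ v = 3 ⇒ 3 = 5
((u · u) ⇒ v) ⇒ v = 5 ⇒ 3 = 3
v ⇒ (u · u) = 3 ⇒ 3 = 5
(v ⇒ (u · u)) ⇒ (u · u) = 5 ⇒ 3 = 3
(((u · u) ⇒ v) ⇒ v) ⇒ ((v ⇒ (u · u)) ⇒ (u · u)) = 3 ⇒ 3 = 5
and checking the remaining 35 assignments likewise gives ≥ 5 in every case.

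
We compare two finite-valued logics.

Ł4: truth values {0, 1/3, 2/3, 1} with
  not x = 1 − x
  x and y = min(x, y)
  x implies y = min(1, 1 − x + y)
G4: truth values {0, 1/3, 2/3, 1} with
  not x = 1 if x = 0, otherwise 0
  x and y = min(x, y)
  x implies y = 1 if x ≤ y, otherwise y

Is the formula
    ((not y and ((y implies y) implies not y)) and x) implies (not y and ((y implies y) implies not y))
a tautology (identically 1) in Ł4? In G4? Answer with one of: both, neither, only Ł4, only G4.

both

In Ł4: every assignment gives 1 — tautology.
In G4: every assignment gives 1 — tautology.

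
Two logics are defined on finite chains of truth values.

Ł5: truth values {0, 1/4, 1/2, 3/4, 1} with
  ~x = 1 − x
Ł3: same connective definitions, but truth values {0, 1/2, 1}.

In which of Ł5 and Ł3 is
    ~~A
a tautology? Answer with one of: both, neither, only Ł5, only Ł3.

neither

In Ł5: at A = 0 the value is 0 — not a tautology.
In Ł3: at A = 0 the value is 0 — not a tautology.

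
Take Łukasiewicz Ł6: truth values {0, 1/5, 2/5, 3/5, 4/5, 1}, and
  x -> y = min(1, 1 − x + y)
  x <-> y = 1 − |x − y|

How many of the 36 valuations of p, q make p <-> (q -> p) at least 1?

11

value 1: 11 assignments (counts)
value 4/5: 9 assignments
value 3/5: 7 assignments
value 2/5: 5 assignments
value 1/5: 3 assignments
value 0: 1 assignment
So 11 of the 36 assignments meet the threshold.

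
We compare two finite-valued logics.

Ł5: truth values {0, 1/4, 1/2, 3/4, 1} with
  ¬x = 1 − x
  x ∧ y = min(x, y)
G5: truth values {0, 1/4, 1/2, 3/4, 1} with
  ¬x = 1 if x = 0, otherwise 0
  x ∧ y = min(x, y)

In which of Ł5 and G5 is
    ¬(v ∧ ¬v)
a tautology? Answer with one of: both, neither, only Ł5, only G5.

In Ł5: at v = 1/4 the value is 3/4 — not a tautology.
In G5: every assignment gives 1 — tautology.

only G5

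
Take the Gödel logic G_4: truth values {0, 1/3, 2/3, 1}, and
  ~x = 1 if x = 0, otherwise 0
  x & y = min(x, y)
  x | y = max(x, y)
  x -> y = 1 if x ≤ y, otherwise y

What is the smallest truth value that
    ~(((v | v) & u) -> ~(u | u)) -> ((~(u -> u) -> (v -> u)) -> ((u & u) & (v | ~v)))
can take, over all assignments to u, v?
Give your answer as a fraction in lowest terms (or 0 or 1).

1/3

Take u = 1/3, v = 1/3:
v | v = 1/3 | 1/3 = 1/3
(v | v) & u = 1/3 & 1/3 = 1/3
u | u = 1/3 | 1/3 = 1/3
~(u | u) = ~1/3 = 0
((v | v) & u) -> ~(u | u) = 1/3 -> 0 = 0
~(((v | v) & u) -> ~(u | u)) = ~0 = 1
u -> u = 1/3 -> 1/3 = 1
~(u -> u) = ~1 = 0
v -> u = 1/3 -> 1/3 = 1
~(u -> u) -> (v -> u) = 0 -> 1 = 1
u & u = 1/3 & 1/3 = 1/3
~v = ~1/3 = 0
v | ~v = 1/3 | 0 = 1/3
(u & u) & (v | ~v) = 1/3 & 1/3 = 1/3
(~(u -> u) -> (v -> u)) -> ((u & u) & (v | ~v)) = 1 -> 1/3 = 1/3
~(((v | v) & u) -> ~(u | u)) -> ((~(u -> u) -> (v -> u)) -> ((u & u) & (v | ~v))) = 1 -> 1/3 = 1/3
No assignment yields a value below 1/3, so this is the minimum.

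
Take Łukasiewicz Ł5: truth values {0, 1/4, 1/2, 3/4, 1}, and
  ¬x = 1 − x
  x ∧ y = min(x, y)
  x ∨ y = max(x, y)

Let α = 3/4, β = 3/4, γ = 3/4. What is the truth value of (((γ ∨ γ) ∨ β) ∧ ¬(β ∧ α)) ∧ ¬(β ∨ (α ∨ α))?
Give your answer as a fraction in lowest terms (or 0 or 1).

1/4

γ ∨ γ = 3/4 ∨ 3/4 = 3/4
(γ ∨ γ) ∨ β = 3/4 ∨ 3/4 = 3/4
β ∧ α = 3/4 ∧ 3/4 = 3/4
¬(β ∧ α) = ¬3/4 = 1/4
((γ ∨ γ) ∨ β) ∧ ¬(β ∧ α) = 3/4 ∧ 1/4 = 1/4
α ∨ α = 3/4 ∨ 3/4 = 3/4
β ∨ (α ∨ α) = 3/4 ∨ 3/4 = 3/4
¬(β ∨ (α ∨ α)) = ¬3/4 = 1/4
(((γ ∨ γ) ∨ β) ∧ ¬(β ∧ α)) ∧ ¬(β ∨ (α ∨ α)) = 1/4 ∧ 1/4 = 1/4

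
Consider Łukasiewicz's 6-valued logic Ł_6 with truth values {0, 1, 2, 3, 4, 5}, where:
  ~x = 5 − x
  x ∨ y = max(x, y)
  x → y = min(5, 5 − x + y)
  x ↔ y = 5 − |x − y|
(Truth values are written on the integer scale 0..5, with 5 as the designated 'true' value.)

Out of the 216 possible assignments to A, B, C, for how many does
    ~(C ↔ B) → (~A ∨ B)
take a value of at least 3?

value 5: 189 assignments (counts)
value 4: 12 assignments (counts)
value 3: 7 assignments (counts)
value 2: 5 assignments
value 1: 2 assignments
value 0: 1 assignment
So 208 of the 216 assignments meet the threshold.

208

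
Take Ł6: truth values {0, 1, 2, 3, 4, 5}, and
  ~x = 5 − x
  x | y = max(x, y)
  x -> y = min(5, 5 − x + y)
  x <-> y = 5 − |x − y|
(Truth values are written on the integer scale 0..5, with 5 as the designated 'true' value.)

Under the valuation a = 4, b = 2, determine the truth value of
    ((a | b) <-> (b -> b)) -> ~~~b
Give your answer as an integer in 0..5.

4

a | b = 4 | 2 = 4
b -> b = 2 -> 2 = 5
(a | b) <-> (b -> b) = 4 <-> 5 = 4
~b = ~2 = 3
~~b = ~3 = 2
~~~b = ~2 = 3
((a | b) <-> (b -> b)) -> ~~~b = 4 -> 3 = 4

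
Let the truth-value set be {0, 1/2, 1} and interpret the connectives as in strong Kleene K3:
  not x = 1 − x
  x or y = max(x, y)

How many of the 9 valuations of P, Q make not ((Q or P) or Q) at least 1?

1

P = 0, Q = 0 ↦ 1  ≥
P = 0, Q = 1/2 ↦ 1/2  <
P = 0, Q = 1 ↦ 0  <
P = 1/2, Q = 0 ↦ 1/2  <
P = 1/2, Q = 1/2 ↦ 1/2  <
P = 1/2, Q = 1 ↦ 0  <
P = 1, Q = 0 ↦ 0  <
P = 1, Q = 1/2 ↦ 0  <
P = 1, Q = 1 ↦ 0  <
So 1 of the 9 assignments meets the threshold.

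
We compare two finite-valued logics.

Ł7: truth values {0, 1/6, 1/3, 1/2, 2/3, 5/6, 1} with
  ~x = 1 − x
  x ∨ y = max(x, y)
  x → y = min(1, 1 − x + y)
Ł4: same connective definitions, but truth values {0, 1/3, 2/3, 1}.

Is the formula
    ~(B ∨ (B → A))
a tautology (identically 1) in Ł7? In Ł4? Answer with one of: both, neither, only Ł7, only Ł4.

neither

In Ł7: at A = 0, B = 0 the value is 0 — not a tautology.
In Ł4: at A = 0, B = 0 the value is 0 — not a tautology.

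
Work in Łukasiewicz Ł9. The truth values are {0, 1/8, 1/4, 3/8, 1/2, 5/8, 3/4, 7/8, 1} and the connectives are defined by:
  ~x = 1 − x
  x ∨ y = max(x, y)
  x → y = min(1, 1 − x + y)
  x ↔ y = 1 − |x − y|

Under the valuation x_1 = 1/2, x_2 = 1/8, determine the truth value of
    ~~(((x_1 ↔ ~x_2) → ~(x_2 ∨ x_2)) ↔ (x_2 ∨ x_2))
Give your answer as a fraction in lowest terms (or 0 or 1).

1/8

~x_2 = ~1/8 = 7/8
x_1 ↔ ~x_2 = 1/2 ↔ 7/8 = 5/8
x_2 ∨ x_2 = 1/8 ∨ 1/8 = 1/8
~(x_2 ∨ x_2) = ~1/8 = 7/8
(x_1 ↔ ~x_2) → ~(x_2 ∨ x_2) = 5/8 → 7/8 = 1
x_2 ∨ x_2 = 1/8 ∨ 1/8 = 1/8
((x_1 ↔ ~x_2) → ~(x_2 ∨ x_2)) ↔ (x_2 ∨ x_2) = 1 ↔ 1/8 = 1/8
~(((x_1 ↔ ~x_2) → ~(x_2 ∨ x_2)) ↔ (x_2 ∨ x_2)) = ~1/8 = 7/8
~~(((x_1 ↔ ~x_2) → ~(x_2 ∨ x_2)) ↔ (x_2 ∨ x_2)) = ~7/8 = 1/8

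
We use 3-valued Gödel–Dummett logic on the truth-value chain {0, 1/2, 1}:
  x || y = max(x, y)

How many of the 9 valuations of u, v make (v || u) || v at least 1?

5

u = 0, v = 0 ↦ 0  <
u = 0, v = 1/2 ↦ 1/2  <
u = 0, v = 1 ↦ 1  ≥
u = 1/2, v = 0 ↦ 1/2  <
u = 1/2, v = 1/2 ↦ 1/2  <
u = 1/2, v = 1 ↦ 1  ≥
u = 1, v = 0 ↦ 1  ≥
u = 1, v = 1/2 ↦ 1  ≥
u = 1, v = 1 ↦ 1  ≥
So 5 of the 9 assignments meet the threshold.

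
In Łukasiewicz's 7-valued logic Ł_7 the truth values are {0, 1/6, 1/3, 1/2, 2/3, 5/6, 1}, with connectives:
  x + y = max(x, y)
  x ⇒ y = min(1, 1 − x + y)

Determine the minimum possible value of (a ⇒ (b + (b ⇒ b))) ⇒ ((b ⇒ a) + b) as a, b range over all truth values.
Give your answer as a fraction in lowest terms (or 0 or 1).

Take a = 0, b = 1/2:
b ⇒ b = 1/2 ⇒ 1/2 = 1
b + (b ⇒ b) = 1/2 + 1 = 1
a ⇒ (b + (b ⇒ b)) = 0 ⇒ 1 = 1
b ⇒ a = 1/2 ⇒ 0 = 1/2
(b ⇒ a) + b = 1/2 + 1/2 = 1/2
(a ⇒ (b + (b ⇒ b))) ⇒ ((b ⇒ a) + b) = 1 ⇒ 1/2 = 1/2
No assignment yields a value below 1/2, so this is the minimum.

1/2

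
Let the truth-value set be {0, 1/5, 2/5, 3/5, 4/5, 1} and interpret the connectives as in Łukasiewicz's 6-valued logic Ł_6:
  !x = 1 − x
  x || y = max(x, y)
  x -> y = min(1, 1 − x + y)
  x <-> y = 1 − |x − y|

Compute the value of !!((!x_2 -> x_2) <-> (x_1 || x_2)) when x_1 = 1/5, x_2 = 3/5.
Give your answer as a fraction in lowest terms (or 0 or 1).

!x_2 = !3/5 = 2/5
!x_2 -> x_2 = 2/5 -> 3/5 = 1
x_1 || x_2 = 1/5 || 3/5 = 3/5
(!x_2 -> x_2) <-> (x_1 || x_2) = 1 <-> 3/5 = 3/5
!((!x_2 -> x_2) <-> (x_1 || x_2)) = !3/5 = 2/5
!!((!x_2 -> x_2) <-> (x_1 || x_2)) = !2/5 = 3/5

3/5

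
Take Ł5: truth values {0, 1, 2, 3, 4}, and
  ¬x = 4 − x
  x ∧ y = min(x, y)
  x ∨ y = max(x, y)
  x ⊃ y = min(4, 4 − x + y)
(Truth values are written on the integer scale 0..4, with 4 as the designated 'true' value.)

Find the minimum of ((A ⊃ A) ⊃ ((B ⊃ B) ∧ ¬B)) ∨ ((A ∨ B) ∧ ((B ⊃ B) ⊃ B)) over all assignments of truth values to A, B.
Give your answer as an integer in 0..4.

2

Take A = 0, B = 2:
A ⊃ A = 0 ⊃ 0 = 4
B ⊃ B = 2 ⊃ 2 = 4
¬B = ¬2 = 2
(B ⊃ B) ∧ ¬B = 4 ∧ 2 = 2
(A ⊃ A) ⊃ ((B ⊃ B) ∧ ¬B) = 4 ⊃ 2 = 2
A ∨ B = 0 ∨ 2 = 2
B ⊃ B = 2 ⊃ 2 = 4
(B ⊃ B) ⊃ B = 4 ⊃ 2 = 2
(A ∨ B) ∧ ((B ⊃ B) ⊃ B) = 2 ∧ 2 = 2
((A ⊃ A) ⊃ ((B ⊃ B) ∧ ¬B)) ∨ ((A ∨ B) ∧ ((B ⊃ B) ⊃ B)) = 2 ∨ 2 = 2
No assignment yields a value below 2, so this is the minimum.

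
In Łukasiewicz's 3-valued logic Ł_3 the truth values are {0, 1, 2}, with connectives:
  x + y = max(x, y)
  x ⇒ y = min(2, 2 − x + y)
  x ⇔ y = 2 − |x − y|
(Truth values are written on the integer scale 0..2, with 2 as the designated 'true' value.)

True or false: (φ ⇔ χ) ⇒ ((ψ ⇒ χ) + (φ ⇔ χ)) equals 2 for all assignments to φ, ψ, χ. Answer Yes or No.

At φ = 1, ψ = 1, χ = 2, for instance:
φ ⇔ χ = 1 ⇔ 2 = 1
ψ ⇒ χ = 1 ⇒ 2 = 2
(ψ ⇒ χ) + (φ ⇔ χ) = 2 + 1 = 2
(φ ⇔ χ) ⇒ ((ψ ⇒ χ) + (φ ⇔ χ)) = 1 ⇒ 2 = 2
and checking the remaining 26 assignments likewise gives ≥ 2 in every case.

Yes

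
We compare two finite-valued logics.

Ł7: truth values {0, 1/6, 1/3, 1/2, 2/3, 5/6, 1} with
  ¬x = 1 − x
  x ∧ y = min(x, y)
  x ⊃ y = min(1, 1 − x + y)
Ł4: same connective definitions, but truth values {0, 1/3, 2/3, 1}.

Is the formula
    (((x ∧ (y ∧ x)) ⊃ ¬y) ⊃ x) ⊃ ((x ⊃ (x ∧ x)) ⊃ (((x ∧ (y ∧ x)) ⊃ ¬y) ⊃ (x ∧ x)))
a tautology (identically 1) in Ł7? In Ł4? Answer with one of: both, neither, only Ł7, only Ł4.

In Ł7: every assignment gives 1 — tautology.
In Ł4: every assignment gives 1 — tautology.

both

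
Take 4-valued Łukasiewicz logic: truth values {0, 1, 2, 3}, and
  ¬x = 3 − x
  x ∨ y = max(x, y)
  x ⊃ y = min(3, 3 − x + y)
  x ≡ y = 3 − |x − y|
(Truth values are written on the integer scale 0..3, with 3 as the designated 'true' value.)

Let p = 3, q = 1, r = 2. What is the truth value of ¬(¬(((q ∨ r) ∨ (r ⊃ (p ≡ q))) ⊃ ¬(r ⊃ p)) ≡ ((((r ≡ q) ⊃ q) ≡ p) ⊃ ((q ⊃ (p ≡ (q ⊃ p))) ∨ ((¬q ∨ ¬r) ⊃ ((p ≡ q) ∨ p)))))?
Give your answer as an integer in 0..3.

q ∨ r = 1 ∨ 2 = 2
p ≡ q = 3 ≡ 1 = 1
r ⊃ (p ≡ q) = 2 ⊃ 1 = 2
(q ∨ r) ∨ (r ⊃ (p ≡ q)) = 2 ∨ 2 = 2
r ⊃ p = 2 ⊃ 3 = 3
¬(r ⊃ p) = ¬3 = 0
((q ∨ r) ∨ (r ⊃ (p ≡ q))) ⊃ ¬(r ⊃ p) = 2 ⊃ 0 = 1
¬(((q ∨ r) ∨ (r ⊃ (p ≡ q))) ⊃ ¬(r ⊃ p)) = ¬1 = 2
r ≡ q = 2 ≡ 1 = 2
(r ≡ q) ⊃ q = 2 ⊃ 1 = 2
((r ≡ q) ⊃ q) ≡ p = 2 ≡ 3 = 2
q ⊃ p = 1 ⊃ 3 = 3
p ≡ (q ⊃ p) = 3 ≡ 3 = 3
q ⊃ (p ≡ (q ⊃ p)) = 1 ⊃ 3 = 3
¬q = ¬1 = 2
¬r = ¬2 = 1
¬q ∨ ¬r = 2 ∨ 1 = 2
p ≡ q = 3 ≡ 1 = 1
(p ≡ q) ∨ p = 1 ∨ 3 = 3
(¬q ∨ ¬r) ⊃ ((p ≡ q) ∨ p) = 2 ⊃ 3 = 3
(q ⊃ (p ≡ (q ⊃ p))) ∨ ((¬q ∨ ¬r) ⊃ ((p ≡ q) ∨ p)) = 3 ∨ 3 = 3
(((r ≡ q) ⊃ q) ≡ p) ⊃ ((q ⊃ (p ≡ (q ⊃ p))) ∨ ((¬q ∨ ¬r) ⊃ ((p ≡ q) ∨ p))) = 2 ⊃ 3 = 3
¬(((q ∨ r) ∨ (r ⊃ (p ≡ q))) ⊃ ¬(r ⊃ p)) ≡ ((((r ≡ q) ⊃ q) ≡ p) ⊃ ((q ⊃ (p ≡ (q ⊃ p))) ∨ ((¬q ∨ ¬r) ⊃ ((p ≡ q) ∨ p)))) = 2 ≡ 3 = 2
¬(¬(((q ∨ r) ∨ (r ⊃ (p ≡ q))) ⊃ ¬(r ⊃ p)) ≡ ((((r ≡ q) ⊃ q) ≡ p) ⊃ ((q ⊃ (p ≡ (q ⊃ p))) ∨ ((¬q ∨ ¬r) ⊃ ((p ≡ q) ∨ p))))) = ¬2 = 1

1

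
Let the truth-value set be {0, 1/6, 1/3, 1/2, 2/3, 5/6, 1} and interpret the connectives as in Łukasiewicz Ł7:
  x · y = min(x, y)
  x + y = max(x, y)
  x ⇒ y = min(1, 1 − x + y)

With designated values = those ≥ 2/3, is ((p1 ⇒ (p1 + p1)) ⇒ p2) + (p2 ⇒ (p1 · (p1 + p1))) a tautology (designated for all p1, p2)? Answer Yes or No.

No

Counterexample: take p1 = 0, p2 = 1/2.
p1 + p1 = 0 + 0 = 0
p1 ⇒ (p1 + p1) = 0 ⇒ 0 = 1
(p1 ⇒ (p1 + p1)) ⇒ p2 = 1 ⇒ 1/2 = 1/2
p1 + p1 = 0 + 0 = 0
p1 · (p1 + p1) = 0 · 0 = 0
p2 ⇒ (p1 · (p1 + p1)) = 1/2 ⇒ 0 = 1/2
((p1 ⇒ (p1 + p1)) ⇒ p2) + (p2 ⇒ (p1 · (p1 + p1))) = 1/2 + 1/2 = 1/2
This gives 1/2, which is below 2/3.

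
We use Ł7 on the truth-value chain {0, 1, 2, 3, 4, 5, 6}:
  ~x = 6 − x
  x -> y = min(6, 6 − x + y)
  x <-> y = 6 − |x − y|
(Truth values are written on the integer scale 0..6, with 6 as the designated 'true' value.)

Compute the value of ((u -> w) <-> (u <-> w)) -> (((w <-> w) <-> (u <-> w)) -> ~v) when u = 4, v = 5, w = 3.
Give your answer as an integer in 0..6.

u -> w = 4 -> 3 = 5
u <-> w = 4 <-> 3 = 5
(u -> w) <-> (u <-> w) = 5 <-> 5 = 6
w <-> w = 3 <-> 3 = 6
u <-> w = 4 <-> 3 = 5
(w <-> w) <-> (u <-> w) = 6 <-> 5 = 5
~v = ~5 = 1
((w <-> w) <-> (u <-> w)) -> ~v = 5 -> 1 = 2
((u -> w) <-> (u <-> w)) -> (((w <-> w) <-> (u <-> w)) -> ~v) = 6 -> 2 = 2

2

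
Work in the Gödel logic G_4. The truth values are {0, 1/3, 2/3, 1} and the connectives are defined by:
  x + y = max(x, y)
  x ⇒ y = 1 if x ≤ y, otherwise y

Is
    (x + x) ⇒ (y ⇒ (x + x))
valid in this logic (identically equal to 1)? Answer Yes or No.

Yes

x = 0, y = 0 ↦ 1
x = 0, y = 1/3 ↦ 1
x = 0, y = 2/3 ↦ 1
x = 0, y = 1 ↦ 1
x = 1/3, y = 0 ↦ 1
x = 1/3, y = 1/3 ↦ 1
x = 1/3, y = 2/3 ↦ 1
x = 1/3, y = 1 ↦ 1
x = 2/3, y = 0 ↦ 1
x = 2/3, y = 1/3 ↦ 1
x = 2/3, y = 2/3 ↦ 1
x = 2/3, y = 1 ↦ 1
x = 1, y = 0 ↦ 1
x = 1, y = 1/3 ↦ 1
x = 1, y = 2/3 ↦ 1
x = 1, y = 1 ↦ 1
Every assignment gives a value ≥ 1.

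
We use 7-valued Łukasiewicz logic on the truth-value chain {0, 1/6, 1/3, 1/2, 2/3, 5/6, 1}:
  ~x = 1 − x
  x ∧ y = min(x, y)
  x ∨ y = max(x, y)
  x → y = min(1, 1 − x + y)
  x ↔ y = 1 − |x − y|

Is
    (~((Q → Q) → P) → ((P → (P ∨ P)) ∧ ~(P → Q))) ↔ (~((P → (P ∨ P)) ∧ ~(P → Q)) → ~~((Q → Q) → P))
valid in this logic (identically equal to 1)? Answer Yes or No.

Yes

At P = 5/6, Q = 1, for instance:
Q → Q = 1 → 1 = 1
(Q → Q) → P = 1 → 5/6 = 5/6
~((Q → Q) → P) = ~5/6 = 1/6
P ∨ P = 5/6 ∨ 5/6 = 5/6
P → (P ∨ P) = 5/6 → 5/6 = 1
P → Q = 5/6 → 1 = 1
~(P → Q) = ~1 = 0
(P → (P ∨ P)) ∧ ~(P → Q) = 1 ∧ 0 = 0
~((Q → Q) → P) → ((P → (P ∨ P)) ∧ ~(P → Q)) = 1/6 → 0 = 5/6
~((P → (P ∨ P)) ∧ ~(P → Q)) = ~0 = 1
~~((Q → Q) → P) = ~1/6 = 5/6
~((P → (P ∨ P)) ∧ ~(P → Q)) → ~~((Q → Q) → P) = 1 → 5/6 = 5/6
(~((Q → Q) → P) → ((P → (P ∨ P)) ∧ ~(P → Q))) ↔ (~((P → (P ∨ P)) ∧ ~(P → Q)) → ~~((Q → Q) → P)) = 5/6 ↔ 5/6 = 1
and checking the remaining 48 assignments likewise gives ≥ 1 in every case.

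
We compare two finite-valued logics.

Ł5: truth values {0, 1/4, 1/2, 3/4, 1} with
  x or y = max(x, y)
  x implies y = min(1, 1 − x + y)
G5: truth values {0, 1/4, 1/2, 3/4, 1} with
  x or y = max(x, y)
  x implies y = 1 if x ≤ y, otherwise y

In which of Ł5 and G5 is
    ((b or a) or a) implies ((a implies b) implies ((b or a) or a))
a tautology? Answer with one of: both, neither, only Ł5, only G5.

both

In Ł5: every assignment gives 1 — tautology.
In G5: every assignment gives 1 — tautology.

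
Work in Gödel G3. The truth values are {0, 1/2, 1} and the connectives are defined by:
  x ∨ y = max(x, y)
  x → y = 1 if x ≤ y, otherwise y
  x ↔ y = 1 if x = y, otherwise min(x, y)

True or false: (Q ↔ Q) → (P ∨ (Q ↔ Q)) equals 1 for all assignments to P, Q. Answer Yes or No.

P = 0, Q = 0 ↦ 1
P = 0, Q = 1/2 ↦ 1
P = 0, Q = 1 ↦ 1
P = 1/2, Q = 0 ↦ 1
P = 1/2, Q = 1/2 ↦ 1
P = 1/2, Q = 1 ↦ 1
P = 1, Q = 0 ↦ 1
P = 1, Q = 1/2 ↦ 1
P = 1, Q = 1 ↦ 1
Every assignment gives a value ≥ 1.

Yes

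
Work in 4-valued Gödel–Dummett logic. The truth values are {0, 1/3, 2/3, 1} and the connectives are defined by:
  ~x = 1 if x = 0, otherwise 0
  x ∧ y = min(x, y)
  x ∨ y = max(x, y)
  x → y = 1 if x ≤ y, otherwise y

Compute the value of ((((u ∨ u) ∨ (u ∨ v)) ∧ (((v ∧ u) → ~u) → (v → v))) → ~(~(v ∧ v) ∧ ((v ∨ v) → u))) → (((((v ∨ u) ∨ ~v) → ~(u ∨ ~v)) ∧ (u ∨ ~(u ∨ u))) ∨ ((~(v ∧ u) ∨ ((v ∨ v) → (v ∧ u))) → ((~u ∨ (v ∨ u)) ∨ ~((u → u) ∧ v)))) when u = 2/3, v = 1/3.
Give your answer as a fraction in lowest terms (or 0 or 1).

2/3

u ∨ u = 2/3 ∨ 2/3 = 2/3
u ∨ v = 2/3 ∨ 1/3 = 2/3
(u ∨ u) ∨ (u ∨ v) = 2/3 ∨ 2/3 = 2/3
v ∧ u = 1/3 ∧ 2/3 = 1/3
~u = ~2/3 = 0
(v ∧ u) → ~u = 1/3 → 0 = 0
v → v = 1/3 → 1/3 = 1
((v ∧ u) → ~u) → (v → v) = 0 → 1 = 1
((u ∨ u) ∨ (u ∨ v)) ∧ (((v ∧ u) → ~u) → (v → v)) = 2/3 ∧ 1 = 2/3
v ∧ v = 1/3 ∧ 1/3 = 1/3
~(v ∧ v) = ~1/3 = 0
v ∨ v = 1/3 ∨ 1/3 = 1/3
(v ∨ v) → u = 1/3 → 2/3 = 1
~(v ∧ v) ∧ ((v ∨ v) → u) = 0 ∧ 1 = 0
~(~(v ∧ v) ∧ ((v ∨ v) → u)) = ~0 = 1
(((u ∨ u) ∨ (u ∨ v)) ∧ (((v ∧ u) → ~u) → (v → v))) → ~(~(v ∧ v) ∧ ((v ∨ v) → u)) = 2/3 → 1 = 1
v ∨ u = 1/3 ∨ 2/3 = 2/3
~v = ~1/3 = 0
(v ∨ u) ∨ ~v = 2/3 ∨ 0 = 2/3
~v = ~1/3 = 0
u ∨ ~v = 2/3 ∨ 0 = 2/3
~(u ∨ ~v) = ~2/3 = 0
((v ∨ u) ∨ ~v) → ~(u ∨ ~v) = 2/3 → 0 = 0
u ∨ u = 2/3 ∨ 2/3 = 2/3
~(u ∨ u) = ~2/3 = 0
u ∨ ~(u ∨ u) = 2/3 ∨ 0 = 2/3
(((v ∨ u) ∨ ~v) → ~(u ∨ ~v)) ∧ (u ∨ ~(u ∨ u)) = 0 ∧ 2/3 = 0
v ∧ u = 1/3 ∧ 2/3 = 1/3
~(v ∧ u) = ~1/3 = 0
v ∨ v = 1/3 ∨ 1/3 = 1/3
v ∧ u = 1/3 ∧ 2/3 = 1/3
(v ∨ v) → (v ∧ u) = 1/3 → 1/3 = 1
~(v ∧ u) ∨ ((v ∨ v) → (v ∧ u)) = 0 ∨ 1 = 1
~u = ~2/3 = 0
v ∨ u = 1/3 ∨ 2/3 = 2/3
~u ∨ (v ∨ u) = 0 ∨ 2/3 = 2/3
u → u = 2/3 → 2/3 = 1
(u → u) ∧ v = 1 ∧ 1/3 = 1/3
~((u → u) ∧ v) = ~1/3 = 0
(~u ∨ (v ∨ u)) ∨ ~((u → u) ∧ v) = 2/3 ∨ 0 = 2/3
(~(v ∧ u) ∨ ((v ∨ v) → (v ∧ u))) → ((~u ∨ (v ∨ u)) ∨ ~((u → u) ∧ v)) = 1 → 2/3 = 2/3
((((v ∨ u) ∨ ~v) → ~(u ∨ ~v)) ∧ (u ∨ ~(u ∨ u))) ∨ ((~(v ∧ u) ∨ ((v ∨ v) → (v ∧ u))) → ((~u ∨ (v ∨ u)) ∨ ~((u → u) ∧ v))) = 0 ∨ 2/3 = 2/3
((((u ∨ u) ∨ (u ∨ v)) ∧ (((v ∧ u) → ~u) → (v → v))) → ~(~(v ∧ v) ∧ ((v ∨ v) → u))) → (((((v ∨ u) ∨ ~v) → ~(u ∨ ~v)) ∧ (u ∨ ~(u ∨ u))) ∨ ((~(v ∧ u) ∨ ((v ∨ v) → (v ∧ u))) → ((~u ∨ (v ∨ u)) ∨ ~((u → u) ∧ v)))) = 1 → 2/3 = 2/3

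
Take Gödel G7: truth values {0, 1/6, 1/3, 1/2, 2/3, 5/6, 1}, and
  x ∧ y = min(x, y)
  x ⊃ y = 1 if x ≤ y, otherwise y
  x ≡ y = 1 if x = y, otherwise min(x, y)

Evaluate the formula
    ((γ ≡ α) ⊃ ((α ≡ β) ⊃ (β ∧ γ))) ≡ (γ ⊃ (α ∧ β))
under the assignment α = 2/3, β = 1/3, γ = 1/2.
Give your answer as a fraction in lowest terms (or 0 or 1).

1/3

γ ≡ α = 1/2 ≡ 2/3 = 1/2
α ≡ β = 2/3 ≡ 1/3 = 1/3
β ∧ γ = 1/3 ∧ 1/2 = 1/3
(α ≡ β) ⊃ (β ∧ γ) = 1/3 ⊃ 1/3 = 1
(γ ≡ α) ⊃ ((α ≡ β) ⊃ (β ∧ γ)) = 1/2 ⊃ 1 = 1
α ∧ β = 2/3 ∧ 1/3 = 1/3
γ ⊃ (α ∧ β) = 1/2 ⊃ 1/3 = 1/3
((γ ≡ α) ⊃ ((α ≡ β) ⊃ (β ∧ γ))) ≡ (γ ⊃ (α ∧ β)) = 1 ≡ 1/3 = 1/3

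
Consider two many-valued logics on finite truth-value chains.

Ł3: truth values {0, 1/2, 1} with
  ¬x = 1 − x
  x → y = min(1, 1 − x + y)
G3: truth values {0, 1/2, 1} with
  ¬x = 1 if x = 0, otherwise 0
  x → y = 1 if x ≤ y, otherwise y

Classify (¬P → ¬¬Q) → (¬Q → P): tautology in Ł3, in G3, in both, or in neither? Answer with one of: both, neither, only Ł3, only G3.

In Ł3: every assignment gives 1 — tautology.
In G3: at P = 1/2, Q = 0 the value is 1/2 — not a tautology.

only Ł3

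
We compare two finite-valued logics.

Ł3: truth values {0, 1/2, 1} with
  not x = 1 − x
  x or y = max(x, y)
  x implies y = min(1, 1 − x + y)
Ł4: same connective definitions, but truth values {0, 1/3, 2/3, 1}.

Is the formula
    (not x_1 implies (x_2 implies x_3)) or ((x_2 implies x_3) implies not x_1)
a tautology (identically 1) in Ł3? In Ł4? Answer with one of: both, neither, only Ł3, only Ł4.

both

In Ł3: every assignment gives 1 — tautology.
In Ł4: every assignment gives 1 — tautology.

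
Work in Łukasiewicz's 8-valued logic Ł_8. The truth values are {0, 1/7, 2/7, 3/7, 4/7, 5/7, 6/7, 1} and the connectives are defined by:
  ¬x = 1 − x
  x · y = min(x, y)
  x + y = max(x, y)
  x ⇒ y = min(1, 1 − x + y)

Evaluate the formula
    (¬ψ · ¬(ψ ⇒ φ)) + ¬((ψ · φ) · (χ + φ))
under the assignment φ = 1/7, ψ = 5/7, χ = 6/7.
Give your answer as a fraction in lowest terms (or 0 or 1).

¬ψ = ¬5/7 = 2/7
ψ ⇒ φ = 5/7 ⇒ 1/7 = 3/7
¬(ψ ⇒ φ) = ¬3/7 = 4/7
¬ψ · ¬(ψ ⇒ φ) = 2/7 · 4/7 = 2/7
ψ · φ = 5/7 · 1/7 = 1/7
χ + φ = 6/7 + 1/7 = 6/7
(ψ · φ) · (χ + φ) = 1/7 · 6/7 = 1/7
¬((ψ · φ) · (χ + φ)) = ¬1/7 = 6/7
(¬ψ · ¬(ψ ⇒ φ)) + ¬((ψ · φ) · (χ + φ)) = 2/7 + 6/7 = 6/7

6/7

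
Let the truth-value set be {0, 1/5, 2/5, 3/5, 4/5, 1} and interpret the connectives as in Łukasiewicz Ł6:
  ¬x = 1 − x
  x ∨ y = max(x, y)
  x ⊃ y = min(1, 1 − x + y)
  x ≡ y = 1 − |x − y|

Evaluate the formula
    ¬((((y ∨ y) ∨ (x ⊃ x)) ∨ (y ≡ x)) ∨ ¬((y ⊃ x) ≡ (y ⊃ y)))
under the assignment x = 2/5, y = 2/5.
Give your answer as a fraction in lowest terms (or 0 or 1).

y ∨ y = 2/5 ∨ 2/5 = 2/5
x ⊃ x = 2/5 ⊃ 2/5 = 1
(y ∨ y) ∨ (x ⊃ x) = 2/5 ∨ 1 = 1
y ≡ x = 2/5 ≡ 2/5 = 1
((y ∨ y) ∨ (x ⊃ x)) ∨ (y ≡ x) = 1 ∨ 1 = 1
y ⊃ x = 2/5 ⊃ 2/5 = 1
y ⊃ y = 2/5 ⊃ 2/5 = 1
(y ⊃ x) ≡ (y ⊃ y) = 1 ≡ 1 = 1
¬((y ⊃ x) ≡ (y ⊃ y)) = ¬1 = 0
(((y ∨ y) ∨ (x ⊃ x)) ∨ (y ≡ x)) ∨ ¬((y ⊃ x) ≡ (y ⊃ y)) = 1 ∨ 0 = 1
¬((((y ∨ y) ∨ (x ⊃ x)) ∨ (y ≡ x)) ∨ ¬((y ⊃ x) ≡ (y ⊃ y))) = ¬1 = 0

0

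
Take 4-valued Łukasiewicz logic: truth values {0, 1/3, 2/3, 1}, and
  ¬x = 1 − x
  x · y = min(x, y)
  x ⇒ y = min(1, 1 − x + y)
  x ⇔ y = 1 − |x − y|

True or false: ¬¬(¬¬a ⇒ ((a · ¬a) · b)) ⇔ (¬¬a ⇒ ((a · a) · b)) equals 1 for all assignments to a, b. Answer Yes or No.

No

Counterexample: take a = 2/3, b = 2/3.
¬a = ¬2/3 = 1/3
¬¬a = ¬1/3 = 2/3
¬a = ¬2/3 = 1/3
a · ¬a = 2/3 · 1/3 = 1/3
(a · ¬a) · b = 1/3 · 2/3 = 1/3
¬¬a ⇒ ((a · ¬a) · b) = 2/3 ⇒ 1/3 = 2/3
¬(¬¬a ⇒ ((a · ¬a) · b)) = ¬2/3 = 1/3
¬¬(¬¬a ⇒ ((a · ¬a) · b)) = ¬1/3 = 2/3
¬a = ¬2/3 = 1/3
¬¬a = ¬1/3 = 2/3
a · a = 2/3 · 2/3 = 2/3
(a · a) · b = 2/3 · 2/3 = 2/3
¬¬a ⇒ ((a · a) · b) = 2/3 ⇒ 2/3 = 1
¬¬(¬¬a ⇒ ((a · ¬a) · b)) ⇔ (¬¬a ⇒ ((a · a) · b)) = 2/3 ⇔ 1 = 2/3
This gives 2/3 ≠ 1.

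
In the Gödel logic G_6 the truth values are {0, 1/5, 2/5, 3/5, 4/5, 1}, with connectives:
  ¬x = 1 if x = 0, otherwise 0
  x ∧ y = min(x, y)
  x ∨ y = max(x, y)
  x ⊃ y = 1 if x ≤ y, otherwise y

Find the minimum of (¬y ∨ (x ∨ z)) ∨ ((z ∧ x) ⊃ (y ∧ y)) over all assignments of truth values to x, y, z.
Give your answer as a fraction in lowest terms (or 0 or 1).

Take x = 2/5, y = 1/5, z = 2/5:
¬y = ¬1/5 = 0
x ∨ z = 2/5 ∨ 2/5 = 2/5
¬y ∨ (x ∨ z) = 0 ∨ 2/5 = 2/5
z ∧ x = 2/5 ∧ 2/5 = 2/5
y ∧ y = 1/5 ∧ 1/5 = 1/5
(z ∧ x) ⊃ (y ∧ y) = 2/5 ⊃ 1/5 = 1/5
(¬y ∨ (x ∨ z)) ∨ ((z ∧ x) ⊃ (y ∧ y)) = 2/5 ∨ 1/5 = 2/5
No assignment yields a value below 2/5, so this is the minimum.

2/5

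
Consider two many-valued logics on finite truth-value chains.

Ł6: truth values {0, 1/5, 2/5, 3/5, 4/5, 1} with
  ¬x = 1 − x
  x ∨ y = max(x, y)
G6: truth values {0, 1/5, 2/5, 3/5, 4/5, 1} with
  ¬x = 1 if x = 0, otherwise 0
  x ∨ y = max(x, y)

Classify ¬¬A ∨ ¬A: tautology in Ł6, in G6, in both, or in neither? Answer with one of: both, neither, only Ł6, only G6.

In Ł6: at A = 1/5 the value is 4/5 — not a tautology.
In G6: every assignment gives 1 — tautology.

only G6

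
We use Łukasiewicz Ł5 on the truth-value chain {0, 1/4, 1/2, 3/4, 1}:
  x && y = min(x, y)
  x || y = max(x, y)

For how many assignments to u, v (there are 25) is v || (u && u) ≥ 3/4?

value 1: 9 assignments (counts)
value 3/4: 7 assignments (counts)
value 1/2: 5 assignments
value 1/4: 3 assignments
value 0: 1 assignment
So 16 of the 25 assignments meet the threshold.

16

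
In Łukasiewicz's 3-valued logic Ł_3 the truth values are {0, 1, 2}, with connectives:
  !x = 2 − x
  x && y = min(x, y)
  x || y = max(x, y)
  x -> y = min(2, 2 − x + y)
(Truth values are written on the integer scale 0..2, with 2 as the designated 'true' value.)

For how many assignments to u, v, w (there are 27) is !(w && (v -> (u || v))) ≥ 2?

9

value 2: 9 assignments (counts)
value 1: 9 assignments
value 0: 9 assignments
So 9 of the 27 assignments meet the threshold.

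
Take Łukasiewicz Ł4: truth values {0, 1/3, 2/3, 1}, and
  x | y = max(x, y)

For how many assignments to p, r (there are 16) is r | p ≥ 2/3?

p = 0, r = 0 ↦ 0  <
p = 0, r = 1/3 ↦ 1/3  <
p = 0, r = 2/3 ↦ 2/3  ≥
p = 0, r = 1 ↦ 1  ≥
p = 1/3, r = 0 ↦ 1/3  <
p = 1/3, r = 1/3 ↦ 1/3  <
p = 1/3, r = 2/3 ↦ 2/3  ≥
p = 1/3, r = 1 ↦ 1  ≥
p = 2/3, r = 0 ↦ 2/3  ≥
p = 2/3, r = 1/3 ↦ 2/3  ≥
p = 2/3, r = 2/3 ↦ 2/3  ≥
p = 2/3, r = 1 ↦ 1  ≥
p = 1, r = 0 ↦ 1  ≥
p = 1, r = 1/3 ↦ 1  ≥
p = 1, r = 2/3 ↦ 1  ≥
p = 1, r = 1 ↦ 1  ≥
So 12 of the 16 assignments meet the threshold.

12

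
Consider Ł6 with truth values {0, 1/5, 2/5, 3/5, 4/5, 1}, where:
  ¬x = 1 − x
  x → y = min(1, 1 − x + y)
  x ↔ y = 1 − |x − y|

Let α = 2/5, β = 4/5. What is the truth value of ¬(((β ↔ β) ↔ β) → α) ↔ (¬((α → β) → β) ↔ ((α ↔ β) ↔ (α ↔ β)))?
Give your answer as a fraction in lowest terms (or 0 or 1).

4/5

β ↔ β = 4/5 ↔ 4/5 = 1
(β ↔ β) ↔ β = 1 ↔ 4/5 = 4/5
((β ↔ β) ↔ β) → α = 4/5 → 2/5 = 3/5
¬(((β ↔ β) ↔ β) → α) = ¬3/5 = 2/5
α → β = 2/5 → 4/5 = 1
(α → β) → β = 1 → 4/5 = 4/5
¬((α → β) → β) = ¬4/5 = 1/5
α ↔ β = 2/5 ↔ 4/5 = 3/5
α ↔ β = 2/5 ↔ 4/5 = 3/5
(α ↔ β) ↔ (α ↔ β) = 3/5 ↔ 3/5 = 1
¬((α → β) → β) ↔ ((α ↔ β) ↔ (α ↔ β)) = 1/5 ↔ 1 = 1/5
¬(((β ↔ β) ↔ β) → α) ↔ (¬((α → β) → β) ↔ ((α ↔ β) ↔ (α ↔ β))) = 2/5 ↔ 1/5 = 4/5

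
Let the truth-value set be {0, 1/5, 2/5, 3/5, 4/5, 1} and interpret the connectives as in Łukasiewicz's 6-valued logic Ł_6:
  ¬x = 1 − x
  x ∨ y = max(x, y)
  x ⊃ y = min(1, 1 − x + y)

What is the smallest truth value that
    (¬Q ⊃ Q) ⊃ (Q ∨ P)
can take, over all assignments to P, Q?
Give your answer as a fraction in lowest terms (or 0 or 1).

Take P = 0, Q = 2/5:
¬Q = ¬2/5 = 3/5
¬Q ⊃ Q = 3/5 ⊃ 2/5 = 4/5
Q ∨ P = 2/5 ∨ 0 = 2/5
(¬Q ⊃ Q) ⊃ (Q ∨ P) = 4/5 ⊃ 2/5 = 3/5
No assignment yields a value below 3/5, so this is the minimum.

3/5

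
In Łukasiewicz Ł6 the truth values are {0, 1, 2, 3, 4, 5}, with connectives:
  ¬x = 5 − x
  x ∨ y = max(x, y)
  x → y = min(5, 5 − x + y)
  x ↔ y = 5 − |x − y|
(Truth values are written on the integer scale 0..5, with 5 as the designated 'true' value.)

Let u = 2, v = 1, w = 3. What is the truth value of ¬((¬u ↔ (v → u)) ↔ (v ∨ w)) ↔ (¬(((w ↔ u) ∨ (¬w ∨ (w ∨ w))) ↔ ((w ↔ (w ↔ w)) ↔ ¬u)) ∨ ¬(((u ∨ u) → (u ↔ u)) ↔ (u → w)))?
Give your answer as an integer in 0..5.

4

¬u = ¬2 = 3
v → u = 1 → 2 = 5
¬u ↔ (v → u) = 3 ↔ 5 = 3
v ∨ w = 1 ∨ 3 = 3
(¬u ↔ (v → u)) ↔ (v ∨ w) = 3 ↔ 3 = 5
¬((¬u ↔ (v → u)) ↔ (v ∨ w)) = ¬5 = 0
w ↔ u = 3 ↔ 2 = 4
¬w = ¬3 = 2
w ∨ w = 3 ∨ 3 = 3
¬w ∨ (w ∨ w) = 2 ∨ 3 = 3
(w ↔ u) ∨ (¬w ∨ (w ∨ w)) = 4 ∨ 3 = 4
w ↔ w = 3 ↔ 3 = 5
w ↔ (w ↔ w) = 3 ↔ 5 = 3
¬u = ¬2 = 3
(w ↔ (w ↔ w)) ↔ ¬u = 3 ↔ 3 = 5
((w ↔ u) ∨ (¬w ∨ (w ∨ w))) ↔ ((w ↔ (w ↔ w)) ↔ ¬u) = 4 ↔ 5 = 4
¬(((w ↔ u) ∨ (¬w ∨ (w ∨ w))) ↔ ((w ↔ (w ↔ w)) ↔ ¬u)) = ¬4 = 1
u ∨ u = 2 ∨ 2 = 2
u ↔ u = 2 ↔ 2 = 5
(u ∨ u) → (u ↔ u) = 2 → 5 = 5
u → w = 2 → 3 = 5
((u ∨ u) → (u ↔ u)) ↔ (u → w) = 5 ↔ 5 = 5
¬(((u ∨ u) → (u ↔ u)) ↔ (u → w)) = ¬5 = 0
¬(((w ↔ u) ∨ (¬w ∨ (w ∨ w))) ↔ ((w ↔ (w ↔ w)) ↔ ¬u)) ∨ ¬(((u ∨ u) → (u ↔ u)) ↔ (u → w)) = 1 ∨ 0 = 1
¬((¬u ↔ (v → u)) ↔ (v ∨ w)) ↔ (¬(((w ↔ u) ∨ (¬w ∨ (w ∨ w))) ↔ ((w ↔ (w ↔ w)) ↔ ¬u)) ∨ ¬(((u ∨ u) → (u ↔ u)) ↔ (u → w))) = 0 ↔ 1 = 4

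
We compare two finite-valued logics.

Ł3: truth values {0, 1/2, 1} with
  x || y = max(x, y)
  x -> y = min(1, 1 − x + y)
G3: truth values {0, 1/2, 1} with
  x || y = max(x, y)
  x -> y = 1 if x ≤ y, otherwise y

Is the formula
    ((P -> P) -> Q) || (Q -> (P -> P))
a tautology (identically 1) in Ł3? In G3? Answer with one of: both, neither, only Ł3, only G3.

In Ł3: every assignment gives 1 — tautology.
In G3: every assignment gives 1 — tautology.

both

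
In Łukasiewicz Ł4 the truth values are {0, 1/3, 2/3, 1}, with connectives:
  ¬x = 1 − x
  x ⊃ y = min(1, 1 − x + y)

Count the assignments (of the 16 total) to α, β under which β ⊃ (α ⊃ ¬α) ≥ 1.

α = 0, β = 0 ↦ 1  ≥
α = 0, β = 1/3 ↦ 1  ≥
α = 0, β = 2/3 ↦ 1  ≥
α = 0, β = 1 ↦ 1  ≥
α = 1/3, β = 0 ↦ 1  ≥
α = 1/3, β = 1/3 ↦ 1  ≥
α = 1/3, β = 2/3 ↦ 1  ≥
α = 1/3, β = 1 ↦ 1  ≥
α = 2/3, β = 0 ↦ 1  ≥
α = 2/3, β = 1/3 ↦ 1  ≥
α = 2/3, β = 2/3 ↦ 1  ≥
α = 2/3, β = 1 ↦ 2/3  <
α = 1, β = 0 ↦ 1  ≥
α = 1, β = 1/3 ↦ 2/3  <
α = 1, β = 2/3 ↦ 1/3  <
α = 1, β = 1 ↦ 0  <
So 12 of the 16 assignments meet the threshold.

12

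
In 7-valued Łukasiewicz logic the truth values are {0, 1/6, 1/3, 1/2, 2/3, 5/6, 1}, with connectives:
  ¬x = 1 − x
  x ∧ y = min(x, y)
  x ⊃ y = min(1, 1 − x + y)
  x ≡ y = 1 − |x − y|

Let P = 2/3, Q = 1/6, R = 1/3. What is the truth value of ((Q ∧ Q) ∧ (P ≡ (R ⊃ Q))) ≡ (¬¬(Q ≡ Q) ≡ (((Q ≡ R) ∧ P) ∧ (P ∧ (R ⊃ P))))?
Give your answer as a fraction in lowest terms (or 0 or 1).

Q ∧ Q = 1/6 ∧ 1/6 = 1/6
R ⊃ Q = 1/3 ⊃ 1/6 = 5/6
P ≡ (R ⊃ Q) = 2/3 ≡ 5/6 = 5/6
(Q ∧ Q) ∧ (P ≡ (R ⊃ Q)) = 1/6 ∧ 5/6 = 1/6
Q ≡ Q = 1/6 ≡ 1/6 = 1
¬(Q ≡ Q) = ¬1 = 0
¬¬(Q ≡ Q) = ¬0 = 1
Q ≡ R = 1/6 ≡ 1/3 = 5/6
(Q ≡ R) ∧ P = 5/6 ∧ 2/3 = 2/3
R ⊃ P = 1/3 ⊃ 2/3 = 1
P ∧ (R ⊃ P) = 2/3 ∧ 1 = 2/3
((Q ≡ R) ∧ P) ∧ (P ∧ (R ⊃ P)) = 2/3 ∧ 2/3 = 2/3
¬¬(Q ≡ Q) ≡ (((Q ≡ R) ∧ P) ∧ (P ∧ (R ⊃ P))) = 1 ≡ 2/3 = 2/3
((Q ∧ Q) ∧ (P ≡ (R ⊃ Q))) ≡ (¬¬(Q ≡ Q) ≡ (((Q ≡ R) ∧ P) ∧ (P ∧ (R ⊃ P)))) = 1/6 ≡ 2/3 = 1/2

1/2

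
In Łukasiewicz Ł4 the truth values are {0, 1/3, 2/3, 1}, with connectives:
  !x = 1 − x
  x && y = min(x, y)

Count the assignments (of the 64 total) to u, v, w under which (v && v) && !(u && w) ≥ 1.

7

value 1: 7 assignments (counts)
value 2/3: 17 assignments
value 1/3: 21 assignments
value 0: 19 assignments
So 7 of the 64 assignments meet the threshold.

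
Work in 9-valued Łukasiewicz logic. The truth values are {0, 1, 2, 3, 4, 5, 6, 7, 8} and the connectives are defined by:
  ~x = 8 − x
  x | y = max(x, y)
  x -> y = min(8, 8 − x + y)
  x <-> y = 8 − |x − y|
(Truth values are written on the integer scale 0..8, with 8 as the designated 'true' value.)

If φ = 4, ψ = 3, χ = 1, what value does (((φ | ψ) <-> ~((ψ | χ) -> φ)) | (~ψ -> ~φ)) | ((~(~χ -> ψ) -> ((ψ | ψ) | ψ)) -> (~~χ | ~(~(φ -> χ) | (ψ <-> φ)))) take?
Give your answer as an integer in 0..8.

φ | ψ = 4 | 3 = 4
ψ | χ = 3 | 1 = 3
(ψ | χ) -> φ = 3 -> 4 = 8
~((ψ | χ) -> φ) = ~8 = 0
(φ | ψ) <-> ~((ψ | χ) -> φ) = 4 <-> 0 = 4
~ψ = ~3 = 5
~φ = ~4 = 4
~ψ -> ~φ = 5 -> 4 = 7
((φ | ψ) <-> ~((ψ | χ) -> φ)) | (~ψ -> ~φ) = 4 | 7 = 7
~χ = ~1 = 7
~χ -> ψ = 7 -> 3 = 4
~(~χ -> ψ) = ~4 = 4
ψ | ψ = 3 | 3 = 3
(ψ | ψ) | ψ = 3 | 3 = 3
~(~χ -> ψ) -> ((ψ | ψ) | ψ) = 4 -> 3 = 7
~χ = ~1 = 7
~~χ = ~7 = 1
φ -> χ = 4 -> 1 = 5
~(φ -> χ) = ~5 = 3
ψ <-> φ = 3 <-> 4 = 7
~(φ -> χ) | (ψ <-> φ) = 3 | 7 = 7
~(~(φ -> χ) | (ψ <-> φ)) = ~7 = 1
~~χ | ~(~(φ -> χ) | (ψ <-> φ)) = 1 | 1 = 1
(~(~χ -> ψ) -> ((ψ | ψ) | ψ)) -> (~~χ | ~(~(φ -> χ) | (ψ <-> φ))) = 7 -> 1 = 2
(((φ | ψ) <-> ~((ψ | χ) -> φ)) | (~ψ -> ~φ)) | ((~(~χ -> ψ) -> ((ψ | ψ) | ψ)) -> (~~χ | ~(~(φ -> χ) | (ψ <-> φ)))) = 7 | 2 = 7

7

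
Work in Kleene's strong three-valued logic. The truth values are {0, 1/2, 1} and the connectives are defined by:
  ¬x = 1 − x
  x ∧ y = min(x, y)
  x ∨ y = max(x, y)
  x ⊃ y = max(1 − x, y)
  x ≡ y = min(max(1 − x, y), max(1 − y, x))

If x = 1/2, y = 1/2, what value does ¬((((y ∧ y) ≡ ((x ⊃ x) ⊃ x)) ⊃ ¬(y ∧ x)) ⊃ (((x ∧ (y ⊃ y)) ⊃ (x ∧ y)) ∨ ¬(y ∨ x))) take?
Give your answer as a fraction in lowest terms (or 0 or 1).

1/2

y ∧ y = 1/2 ∧ 1/2 = 1/2
x ⊃ x = 1/2 ⊃ 1/2 = 1/2
(x ⊃ x) ⊃ x = 1/2 ⊃ 1/2 = 1/2
(y ∧ y) ≡ ((x ⊃ x) ⊃ x) = 1/2 ≡ 1/2 = 1/2
y ∧ x = 1/2 ∧ 1/2 = 1/2
¬(y ∧ x) = ¬1/2 = 1/2
((y ∧ y) ≡ ((x ⊃ x) ⊃ x)) ⊃ ¬(y ∧ x) = 1/2 ⊃ 1/2 = 1/2
y ⊃ y = 1/2 ⊃ 1/2 = 1/2
x ∧ (y ⊃ y) = 1/2 ∧ 1/2 = 1/2
x ∧ y = 1/2 ∧ 1/2 = 1/2
(x ∧ (y ⊃ y)) ⊃ (x ∧ y) = 1/2 ⊃ 1/2 = 1/2
y ∨ x = 1/2 ∨ 1/2 = 1/2
¬(y ∨ x) = ¬1/2 = 1/2
((x ∧ (y ⊃ y)) ⊃ (x ∧ y)) ∨ ¬(y ∨ x) = 1/2 ∨ 1/2 = 1/2
(((y ∧ y) ≡ ((x ⊃ x) ⊃ x)) ⊃ ¬(y ∧ x)) ⊃ (((x ∧ (y ⊃ y)) ⊃ (x ∧ y)) ∨ ¬(y ∨ x)) = 1/2 ⊃ 1/2 = 1/2
¬((((y ∧ y) ≡ ((x ⊃ x) ⊃ x)) ⊃ ¬(y ∧ x)) ⊃ (((x ∧ (y ⊃ y)) ⊃ (x ∧ y)) ∨ ¬(y ∨ x))) = ¬1/2 = 1/2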